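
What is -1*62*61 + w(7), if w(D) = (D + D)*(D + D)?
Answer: -3586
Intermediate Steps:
w(D) = 4*D² (w(D) = (2*D)*(2*D) = 4*D²)
-1*62*61 + w(7) = -1*62*61 + 4*7² = -62*61 + 4*49 = -3782 + 196 = -3586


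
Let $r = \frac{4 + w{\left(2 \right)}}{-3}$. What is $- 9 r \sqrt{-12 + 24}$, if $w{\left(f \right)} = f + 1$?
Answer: $42 \sqrt{3} \approx 72.746$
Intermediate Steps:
$w{\left(f \right)} = 1 + f$
$r = - \frac{7}{3}$ ($r = \frac{4 + \left(1 + 2\right)}{-3} = - \frac{4 + 3}{3} = \left(- \frac{1}{3}\right) 7 = - \frac{7}{3} \approx -2.3333$)
$- 9 r \sqrt{-12 + 24} = \left(-9\right) \left(- \frac{7}{3}\right) \sqrt{-12 + 24} = 21 \sqrt{12} = 21 \cdot 2 \sqrt{3} = 42 \sqrt{3}$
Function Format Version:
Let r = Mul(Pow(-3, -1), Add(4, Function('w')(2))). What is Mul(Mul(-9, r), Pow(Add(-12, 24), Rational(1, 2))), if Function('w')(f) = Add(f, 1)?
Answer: Mul(42, Pow(3, Rational(1, 2))) ≈ 72.746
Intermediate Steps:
Function('w')(f) = Add(1, f)
r = Rational(-7, 3) (r = Mul(Pow(-3, -1), Add(4, Add(1, 2))) = Mul(Rational(-1, 3), Add(4, 3)) = Mul(Rational(-1, 3), 7) = Rational(-7, 3) ≈ -2.3333)
Mul(Mul(-9, r), Pow(Add(-12, 24), Rational(1, 2))) = Mul(Mul(-9, Rational(-7, 3)), Pow(Add(-12, 24), Rational(1, 2))) = Mul(21, Pow(12, Rational(1, 2))) = Mul(21, Mul(2, Pow(3, Rational(1, 2)))) = Mul(42, Pow(3, Rational(1, 2)))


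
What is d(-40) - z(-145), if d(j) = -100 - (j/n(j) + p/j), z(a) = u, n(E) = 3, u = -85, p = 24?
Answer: -16/15 ≈ -1.0667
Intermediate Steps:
z(a) = -85
d(j) = -100 - 24/j - j/3 (d(j) = -100 - (j/3 + 24/j) = -100 - (24/j + j/3) = -100 + (-24/j - j/3) = -100 - 24/j - j/3)
d(-40) - z(-145) = (-100 - 24/(-40) - ⅓*(-40)) - 1*(-85) = (-100 - 24*(-1/40) + 40/3) + 85 = (-100 + ⅗ + 40/3) + 85 = -1291/15 + 85 = -16/15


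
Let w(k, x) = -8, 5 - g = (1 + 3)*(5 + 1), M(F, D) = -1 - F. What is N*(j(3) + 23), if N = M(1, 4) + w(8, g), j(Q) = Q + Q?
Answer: -290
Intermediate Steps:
g = -19 (g = 5 - (1 + 3)*(5 + 1) = 5 - 4*6 = 5 - 1*24 = 5 - 24 = -19)
j(Q) = 2*Q
N = -10 (N = (-1 - 1*1) - 8 = (-1 - 1) - 8 = -2 - 8 = -10)
N*(j(3) + 23) = -10*(2*3 + 23) = -10*(6 + 23) = -10*29 = -290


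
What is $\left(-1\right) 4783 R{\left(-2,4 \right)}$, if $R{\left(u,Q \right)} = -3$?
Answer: $14349$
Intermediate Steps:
$\left(-1\right) 4783 R{\left(-2,4 \right)} = \left(-1\right) 4783 \left(-3\right) = \left(-4783\right) \left(-3\right) = 14349$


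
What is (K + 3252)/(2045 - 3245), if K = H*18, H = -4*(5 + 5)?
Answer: -211/100 ≈ -2.1100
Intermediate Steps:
H = -40 (H = -4*10 = -40)
K = -720 (K = -40*18 = -720)
(K + 3252)/(2045 - 3245) = (-720 + 3252)/(2045 - 3245) = 2532/(-1200) = 2532*(-1/1200) = -211/100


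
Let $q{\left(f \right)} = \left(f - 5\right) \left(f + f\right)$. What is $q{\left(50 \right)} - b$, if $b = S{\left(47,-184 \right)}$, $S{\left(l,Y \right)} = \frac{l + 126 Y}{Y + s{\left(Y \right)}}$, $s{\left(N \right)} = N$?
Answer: $\frac{1632863}{368} \approx 4437.1$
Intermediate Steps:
$S{\left(l,Y \right)} = \frac{l + 126 Y}{2 Y}$ ($S{\left(l,Y \right)} = \frac{l + 126 Y}{Y + Y} = \frac{l + 126 Y}{2 Y}$)
$b = \frac{23137}{368}$ ($b = 63 + \frac{1}{2} \cdot 47 \frac{1}{-184} = 63 + \frac{1}{2} \cdot 47 \left(- \frac{1}{184}\right) = 63 - \frac{47}{368} = \frac{23137}{368} \approx 62.872$)
$q{\left(f \right)} = 2 f \left(-5 + f\right)$ ($q{\left(f \right)} = \left(-5 + f\right) 2 f = 2 f \left(-5 + f\right)$)
$q{\left(50 \right)} - b = 2 \cdot 50 \left(-5 + 50\right) - \frac{23137}{368} = 2 \cdot 50 \cdot 45 - \frac{23137}{368} = 4500 - \frac{23137}{368} = \frac{1632863}{368}$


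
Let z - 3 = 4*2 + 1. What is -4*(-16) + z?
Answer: 76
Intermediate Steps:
z = 12 (z = 3 + (4*2 + 1) = 3 + (8 + 1) = 3 + 9 = 12)
-4*(-16) + z = -4*(-16) + 12 = 64 + 12 = 76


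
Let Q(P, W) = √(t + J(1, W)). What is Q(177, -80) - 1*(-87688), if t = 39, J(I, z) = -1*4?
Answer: 87688 + √35 ≈ 87694.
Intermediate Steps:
J(I, z) = -4
Q(P, W) = √35 (Q(P, W) = √(39 - 4) = √35)
Q(177, -80) - 1*(-87688) = √35 - 1*(-87688) = √35 + 87688 = 87688 + √35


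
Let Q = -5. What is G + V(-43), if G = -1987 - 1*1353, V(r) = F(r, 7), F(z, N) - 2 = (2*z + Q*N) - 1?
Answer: -3460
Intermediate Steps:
F(z, N) = 1 - 5*N + 2*z (F(z, N) = 2 + ((2*z - 5*N) - 1) = 2 + ((-5*N + 2*z) - 1) = 2 + (-1 - 5*N + 2*z) = 1 - 5*N + 2*z)
V(r) = -34 + 2*r (V(r) = 1 - 5*7 + 2*r = 1 - 35 + 2*r = -34 + 2*r)
G = -3340 (G = -1987 - 1353 = -3340)
G + V(-43) = -3340 + (-34 + 2*(-43)) = -3340 + (-34 - 86) = -3340 - 120 = -3460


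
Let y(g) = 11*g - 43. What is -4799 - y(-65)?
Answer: -4041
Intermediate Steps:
y(g) = -43 + 11*g
-4799 - y(-65) = -4799 - (-43 + 11*(-65)) = -4799 - (-43 - 715) = -4799 - 1*(-758) = -4799 + 758 = -4041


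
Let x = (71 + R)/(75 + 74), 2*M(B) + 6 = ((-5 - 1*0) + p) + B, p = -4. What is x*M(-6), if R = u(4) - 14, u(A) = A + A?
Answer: -1365/298 ≈ -4.5805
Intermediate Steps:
u(A) = 2*A
R = -6 (R = 2*4 - 14 = 8 - 14 = -6)
M(B) = -15/2 + B/2 (M(B) = -3 + (((-5 - 1*0) - 4) + B)/2 = -3 + (((-5 + 0) - 4) + B)/2 = -3 + ((-5 - 4) + B)/2 = -3 + (-9 + B)/2 = -3 + (-9/2 + B/2) = -15/2 + B/2)
x = 65/149 (x = (71 - 6)/(75 + 74) = 65/149 ≈ 0.43624)
x*M(-6) = 65*(-15/2 + (½)*(-6))/149 = 65*(-15/2 - 3)/149 = (65/149)*(-21/2) = -1365/298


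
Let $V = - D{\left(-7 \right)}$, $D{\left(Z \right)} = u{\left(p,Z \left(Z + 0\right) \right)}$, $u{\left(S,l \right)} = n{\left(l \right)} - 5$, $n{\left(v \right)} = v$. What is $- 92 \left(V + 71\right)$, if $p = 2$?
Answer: $-2484$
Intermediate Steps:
$u{\left(S,l \right)} = -5 + l$ ($u{\left(S,l \right)} = l - 5 = -5 + l$)
$D{\left(Z \right)} = -5 + Z^{2}$ ($D{\left(Z \right)} = -5 + Z \left(Z + 0\right) = -5 + Z Z = -5 + Z^{2}$)
$V = -44$ ($V = - (-5 + \left(-7\right)^{2}) = - (-5 + 49) = \left(-1\right) 44 = -44$)
$- 92 \left(V + 71\right) = - 92 \left(-44 + 71\right) = \left(-92\right) 27 = -2484$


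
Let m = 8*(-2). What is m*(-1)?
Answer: 16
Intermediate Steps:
m = -16
m*(-1) = -16*(-1) = 16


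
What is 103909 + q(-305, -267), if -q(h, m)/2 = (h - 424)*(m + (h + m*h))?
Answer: 118002163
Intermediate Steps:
q(h, m) = -2*(-424 + h)*(h + m + h*m) (q(h, m) = -2*(h - 424)*(m + (h + m*h)) = -2*(-424 + h)*(m + (h + h*m)) = -2*(-424 + h)*(h + m + h*m))
103909 + q(-305, -267) = 103909 + (-2*(-305)² + 848*(-305) + 848*(-267) - 2*(-267)*(-305)² + 846*(-305)*(-267)) = 103909 + (-2*93025 - 258640 - 226416 - 2*(-267)*93025 + 68894010) = 103909 + (-186050 - 258640 - 226416 + 49675350 + 68894010) = 103909 + 117898254 = 118002163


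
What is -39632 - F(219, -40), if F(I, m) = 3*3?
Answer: -39641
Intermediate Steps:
F(I, m) = 9
-39632 - F(219, -40) = -39632 - 1*9 = -39632 - 9 = -39641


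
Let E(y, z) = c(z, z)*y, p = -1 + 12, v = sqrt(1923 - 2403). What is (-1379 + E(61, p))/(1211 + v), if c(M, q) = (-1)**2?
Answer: -1596098/1467001 + 5272*I*sqrt(30)/1467001 ≈ -1.088 + 0.019684*I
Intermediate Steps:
c(M, q) = 1
v = 4*I*sqrt(30) (v = sqrt(-480) = 4*I*sqrt(30) ≈ 21.909*I)
p = 11
E(y, z) = y (E(y, z) = 1*y = y)
(-1379 + E(61, p))/(1211 + v) = (-1379 + 61)/(1211 + 4*I*sqrt(30)) = -1318/(1211 + 4*I*sqrt(30))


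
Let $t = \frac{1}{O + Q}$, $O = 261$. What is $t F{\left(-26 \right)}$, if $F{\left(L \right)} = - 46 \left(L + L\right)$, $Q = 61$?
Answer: $\frac{52}{7} \approx 7.4286$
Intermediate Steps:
$F{\left(L \right)} = - 92 L$ ($F{\left(L \right)} = - 46 \cdot 2 L = - 92 L$)
$t = \frac{1}{322}$ ($t = \frac{1}{261 + 61} = \frac{1}{322} \approx 0.0031056$)
$t F{\left(-26 \right)} = \frac{\left(-92\right) \left(-26\right)}{322} = \frac{1}{322} \cdot 2392 = \frac{52}{7}$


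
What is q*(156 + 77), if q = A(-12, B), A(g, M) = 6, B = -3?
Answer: 1398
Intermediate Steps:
q = 6
q*(156 + 77) = 6*(156 + 77) = 6*233 = 1398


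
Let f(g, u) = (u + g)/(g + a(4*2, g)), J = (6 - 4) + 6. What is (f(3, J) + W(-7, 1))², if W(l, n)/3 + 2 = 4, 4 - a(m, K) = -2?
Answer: 4225/81 ≈ 52.161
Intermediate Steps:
a(m, K) = 6 (a(m, K) = 4 - 1*(-2) = 4 + 2 = 6)
W(l, n) = 6 (W(l, n) = -6 + 3*4 = -6 + 12 = 6)
J = 8 (J = 2 + 6 = 8)
f(g, u) = (g + u)/(6 + g) (f(g, u) = (u + g)/(g + 6) = (g + u)/(6 + g))
(f(3, J) + W(-7, 1))² = ((3 + 8)/(6 + 3) + 6)² = (11/9 + 6)² = (65/9)² = 4225/81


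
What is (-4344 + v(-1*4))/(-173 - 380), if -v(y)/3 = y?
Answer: 4332/553 ≈ 7.8336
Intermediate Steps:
v(y) = -3*y
(-4344 + v(-1*4))/(-173 - 380) = (-4344 - (-3)*4)/(-173 - 380) = (-4344 - 3*(-4))/(-553) = (-4344 + 12)*(-1/553) = -4332*(-1/553) = 4332/553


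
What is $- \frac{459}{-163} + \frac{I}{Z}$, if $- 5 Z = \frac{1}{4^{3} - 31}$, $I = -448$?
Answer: $\frac{12049419}{163} \approx 73923.0$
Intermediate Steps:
$Z = - \frac{1}{165}$ ($Z = - \frac{1}{5 \left(4^{3} - 31\right)} = - \frac{1}{5 \left(64 - 31\right)} = - \frac{1}{5 \cdot 33} = \left(- \frac{1}{5}\right) \frac{1}{33} = - \frac{1}{165} \approx -0.0060606$)
$- \frac{459}{-163} + \frac{I}{Z} = - \frac{459}{-163} - \frac{448}{- \frac{1}{165}} = \left(-459\right) \left(- \frac{1}{163}\right) - -73920 = \frac{459}{163} + 73920 = \frac{12049419}{163}$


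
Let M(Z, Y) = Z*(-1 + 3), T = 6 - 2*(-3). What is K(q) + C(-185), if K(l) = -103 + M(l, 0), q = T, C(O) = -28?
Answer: -107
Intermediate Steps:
T = 12 (T = 6 + 6 = 12)
M(Z, Y) = 2*Z (M(Z, Y) = Z*2 = 2*Z)
q = 12
K(l) = -103 + 2*l
K(q) + C(-185) = (-103 + 2*12) - 28 = (-103 + 24) - 28 = -79 - 28 = -107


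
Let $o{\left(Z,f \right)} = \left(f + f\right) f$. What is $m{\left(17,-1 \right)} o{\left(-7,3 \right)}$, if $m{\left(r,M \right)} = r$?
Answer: $306$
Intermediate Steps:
$o{\left(Z,f \right)} = 2 f^{2}$ ($o{\left(Z,f \right)} = 2 f f = 2 f^{2}$)
$m{\left(17,-1 \right)} o{\left(-7,3 \right)} = 17 \cdot 2 \cdot 3^{2} = 17 \cdot 2 \cdot 9 = 17 \cdot 18 = 306$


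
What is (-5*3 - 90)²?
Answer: 11025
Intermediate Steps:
(-5*3 - 90)² = (-15 - 90)² = (-105)² = 11025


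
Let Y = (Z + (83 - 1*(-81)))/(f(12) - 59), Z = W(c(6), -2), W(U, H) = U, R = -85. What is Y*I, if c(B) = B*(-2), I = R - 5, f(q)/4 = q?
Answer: 13680/11 ≈ 1243.6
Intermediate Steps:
f(q) = 4*q
I = -90 (I = -85 - 5 = -90)
c(B) = -2*B
Z = -12 (Z = -2*6 = -12)
Y = -152/11 (Y = (-12 + (83 - 1*(-81)))/(4*12 - 59) = (-12 + (83 + 81))/(48 - 59) = (-12 + 164)/(-11) = 152*(-1/11) = -152/11 ≈ -13.818)
Y*I = -152/11*(-90) = 13680/11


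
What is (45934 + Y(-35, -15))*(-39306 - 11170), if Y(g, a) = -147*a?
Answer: -2429864164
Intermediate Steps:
(45934 + Y(-35, -15))*(-39306 - 11170) = (45934 - 147*(-15))*(-39306 - 11170) = (45934 + 2205)*(-50476) = 48139*(-50476) = -2429864164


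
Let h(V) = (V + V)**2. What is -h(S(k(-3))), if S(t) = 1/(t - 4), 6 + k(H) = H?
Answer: -4/169 ≈ -0.023669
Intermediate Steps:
k(H) = -6 + H
S(t) = 1/(-4 + t)
h(V) = 4*V**2 (h(V) = (2*V)**2 = 4*V**2)
-h(S(k(-3))) = -4*(1/(-4 + (-6 - 3)))**2 = -4*(1/(-4 - 9))**2 = -4*(1/(-13))**2 = -4*(-1/13)**2 = -4/169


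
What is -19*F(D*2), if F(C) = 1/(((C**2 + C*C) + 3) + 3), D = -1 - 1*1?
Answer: -1/2 ≈ -0.50000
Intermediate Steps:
D = -2 (D = -1 - 1 = -2)
F(C) = 1/(6 + 2*C**2) (F(C) = 1/(((C**2 + C**2) + 3) + 3) = 1/((2*C**2 + 3) + 3) = 1/((3 + 2*C**2) + 3) = 1/(6 + 2*C**2))
-19*F(D*2) = -19/(2*(3 + (-2*2)**2)) = -19/(2*(3 + (-4)**2)) = -19/(2*(3 + 16)) = -19/(2*19) = -19*1/38 = -1/2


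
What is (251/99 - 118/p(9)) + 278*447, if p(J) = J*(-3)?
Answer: 36909053/297 ≈ 1.2427e+5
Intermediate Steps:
p(J) = -3*J
(251/99 - 118/p(9)) + 278*447 = (251/99 - 118/((-3*9))) + 278*447 = (251*(1/99) - 118/(-27)) + 124266 = (251/99 - 118*(-1/27)) + 124266 = (251/99 + 118/27) + 124266 = 2051/297 + 124266 = 36909053/297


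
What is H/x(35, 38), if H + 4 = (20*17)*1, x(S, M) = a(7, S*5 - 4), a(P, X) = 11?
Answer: 336/11 ≈ 30.545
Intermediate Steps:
x(S, M) = 11
H = 336 (H = -4 + (20*17)*1 = -4 + 340*1 = -4 + 340 = 336)
H/x(35, 38) = 336/11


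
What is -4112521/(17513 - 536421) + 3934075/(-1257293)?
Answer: 184071816209/38377611532 ≈ 4.7963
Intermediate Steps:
-4112521/(17513 - 536421) + 3934075/(-1257293) = -4112521/(-518908) + 3934075*(-1/1257293) = -4112521*(-1/518908) - 3934075/1257293 = 241913/30524 - 3934075/1257293 = 184071816209/38377611532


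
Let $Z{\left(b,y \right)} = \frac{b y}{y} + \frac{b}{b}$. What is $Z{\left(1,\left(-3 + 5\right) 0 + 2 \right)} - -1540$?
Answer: $1542$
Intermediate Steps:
$Z{\left(b,y \right)} = 1 + b$ ($Z{\left(b,y \right)} = b + 1 = 1 + b$)
$Z{\left(1,\left(-3 + 5\right) 0 + 2 \right)} - -1540 = \left(1 + 1\right) - -1540 = 2 + 1540 = 1542$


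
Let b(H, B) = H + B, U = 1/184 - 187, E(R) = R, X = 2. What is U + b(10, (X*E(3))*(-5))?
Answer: -38087/184 ≈ -206.99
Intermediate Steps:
U = -34407/184 (U = 1/184 - 187 = -34407/184 ≈ -186.99)
b(H, B) = B + H
U + b(10, (X*E(3))*(-5)) = -34407/184 + ((2*3)*(-5) + 10) = -34407/184 + (6*(-5) + 10) = -34407/184 + (-30 + 10) = -34407/184 - 20 = -38087/184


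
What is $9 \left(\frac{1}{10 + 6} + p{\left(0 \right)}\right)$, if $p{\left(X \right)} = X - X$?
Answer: $\frac{9}{16} \approx 0.5625$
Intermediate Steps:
$p{\left(X \right)} = 0$
$9 \left(\frac{1}{10 + 6} + p{\left(0 \right)}\right) = 9 \left(\frac{1}{10 + 6} + 0\right) = 9 \left(\frac{1}{16} + 0\right) = 9 \cdot \frac{1}{16} = \frac{9}{16}$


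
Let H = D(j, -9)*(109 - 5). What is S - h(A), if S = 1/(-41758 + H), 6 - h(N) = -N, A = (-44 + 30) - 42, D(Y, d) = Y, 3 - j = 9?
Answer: 2119099/42382 ≈ 50.000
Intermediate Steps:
j = -6 (j = 3 - 1*9 = 3 - 9 = -6)
A = -56 (A = -14 - 42 = -56)
H = -624 (H = -6*(109 - 5) = -6*104 = -624)
h(N) = 6 + N (h(N) = 6 - (-1)*N = 6 + N)
S = -1/42382 (S = 1/(-41758 - 624) = 1/(-42382) = -1/42382 ≈ -2.3595e-5)
S - h(A) = -1/42382 - (6 - 56) = -1/42382 - 1*(-50) = -1/42382 + 50 = 2119099/42382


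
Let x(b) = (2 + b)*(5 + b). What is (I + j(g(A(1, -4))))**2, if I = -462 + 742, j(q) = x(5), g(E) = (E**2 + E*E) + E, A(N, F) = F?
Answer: 122500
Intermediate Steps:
g(E) = E + 2*E**2 (g(E) = (E**2 + E**2) + E = 2*E**2 + E = E + 2*E**2)
j(q) = 70 (j(q) = 10 + 5**2 + 7*5 = 10 + 25 + 35 = 70)
I = 280
(I + j(g(A(1, -4))))**2 = (280 + 70)**2 = 350**2 = 122500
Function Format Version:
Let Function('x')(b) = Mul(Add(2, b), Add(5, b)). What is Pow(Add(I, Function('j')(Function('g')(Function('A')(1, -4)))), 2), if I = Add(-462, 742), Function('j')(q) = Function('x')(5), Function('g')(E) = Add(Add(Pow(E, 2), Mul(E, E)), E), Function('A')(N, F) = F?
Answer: 122500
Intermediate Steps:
Function('g')(E) = Add(E, Mul(2, Pow(E, 2))) (Function('g')(E) = Add(Add(Pow(E, 2), Pow(E, 2)), E) = Add(Mul(2, Pow(E, 2)), E) = Add(E, Mul(2, Pow(E, 2))))
Function('j')(q) = 70 (Function('j')(q) = Add(10, Pow(5, 2), Mul(7, 5)) = Add(10, 25, 35) = 70)
I = 280
Pow(Add(I, Function('j')(Function('g')(Function('A')(1, -4)))), 2) = Pow(Add(280, 70), 2) = Pow(350, 2) = 122500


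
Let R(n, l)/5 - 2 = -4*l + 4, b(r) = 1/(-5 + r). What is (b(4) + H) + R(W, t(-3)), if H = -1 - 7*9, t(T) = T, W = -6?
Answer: 25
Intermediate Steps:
R(n, l) = 30 - 20*l (R(n, l) = 10 + 5*(-4*l + 4) = 10 + 5*(4 - 4*l) = 10 + (20 - 20*l) = 30 - 20*l)
H = -64 (H = -1 - 63 = -64)
(b(4) + H) + R(W, t(-3)) = (1/(-5 + 4) - 64) + (30 - 20*(-3)) = (1/(-1) - 64) + (30 + 60) = (-1 - 64) + 90 = -65 + 90 = 25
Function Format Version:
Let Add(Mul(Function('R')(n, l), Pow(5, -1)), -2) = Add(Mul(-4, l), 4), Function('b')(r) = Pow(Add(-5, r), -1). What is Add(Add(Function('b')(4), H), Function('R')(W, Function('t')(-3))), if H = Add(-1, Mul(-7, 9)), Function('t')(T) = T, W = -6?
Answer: 25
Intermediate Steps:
Function('R')(n, l) = Add(30, Mul(-20, l)) (Function('R')(n, l) = Add(10, Mul(5, Add(Mul(-4, l), 4))) = Add(10, Mul(5, Add(4, Mul(-4, l)))) = Add(10, Add(20, Mul(-20, l))) = Add(30, Mul(-20, l)))
H = -64 (H = Add(-1, -63) = -64)
Add(Add(Function('b')(4), H), Function('R')(W, Function('t')(-3))) = Add(Add(Pow(Add(-5, 4), -1), -64), Add(30, Mul(-20, -3))) = Add(Add(Pow(-1, -1), -64), Add(30, 60)) = Add(Add(-1, -64), 90) = Add(-65, 90) = 25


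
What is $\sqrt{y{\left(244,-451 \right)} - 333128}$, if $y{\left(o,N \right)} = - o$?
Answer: $2 i \sqrt{83343} \approx 577.38 i$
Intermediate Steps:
$\sqrt{y{\left(244,-451 \right)} - 333128} = \sqrt{\left(-1\right) 244 - 333128} = \sqrt{-244 - 333128} = \sqrt{-333372} = 2 i \sqrt{83343}$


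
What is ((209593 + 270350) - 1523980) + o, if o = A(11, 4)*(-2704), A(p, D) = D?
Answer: -1054853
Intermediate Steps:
o = -10816 (o = 4*(-2704) = -10816)
((209593 + 270350) - 1523980) + o = ((209593 + 270350) - 1523980) - 10816 = (479943 - 1523980) - 10816 = -1044037 - 10816 = -1054853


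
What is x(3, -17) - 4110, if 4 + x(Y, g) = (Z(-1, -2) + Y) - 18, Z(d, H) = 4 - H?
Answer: -4123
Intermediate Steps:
x(Y, g) = -16 + Y (x(Y, g) = -4 + (((4 - 1*(-2)) + Y) - 18) = -4 + (((4 + 2) + Y) - 18) = -4 + ((6 + Y) - 18) = -4 + (-12 + Y) = -16 + Y)
x(3, -17) - 4110 = (-16 + 3) - 4110 = -13 - 4110 = -4123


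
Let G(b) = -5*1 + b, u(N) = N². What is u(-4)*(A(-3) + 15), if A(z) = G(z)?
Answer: 112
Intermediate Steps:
G(b) = -5 + b
A(z) = -5 + z
u(-4)*(A(-3) + 15) = (-4)²*((-5 - 3) + 15) = 16*(-8 + 15) = 16*7 = 112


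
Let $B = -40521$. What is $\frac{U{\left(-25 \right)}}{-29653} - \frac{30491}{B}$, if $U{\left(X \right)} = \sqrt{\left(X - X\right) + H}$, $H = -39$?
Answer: $\frac{30491}{40521} - \frac{i \sqrt{39}}{29653} \approx 0.75247 - 0.0002106 i$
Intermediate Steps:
$U{\left(X \right)} = i \sqrt{39}$ ($U{\left(X \right)} = \sqrt{\left(X - X\right) - 39} = \sqrt{0 - 39} = \sqrt{-39} = i \sqrt{39}$)
$\frac{U{\left(-25 \right)}}{-29653} - \frac{30491}{B} = \frac{i \sqrt{39}}{-29653} - \frac{30491}{-40521} = i \sqrt{39} \left(- \frac{1}{29653}\right) - - \frac{30491}{40521} = - \frac{i \sqrt{39}}{29653} + \frac{30491}{40521} = \frac{30491}{40521} - \frac{i \sqrt{39}}{29653}$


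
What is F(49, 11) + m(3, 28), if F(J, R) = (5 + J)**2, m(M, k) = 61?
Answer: 2977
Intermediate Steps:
F(49, 11) + m(3, 28) = (5 + 49)**2 + 61 = 54**2 + 61 = 2916 + 61 = 2977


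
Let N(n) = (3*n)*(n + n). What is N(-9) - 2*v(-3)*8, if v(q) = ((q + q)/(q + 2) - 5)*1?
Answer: 470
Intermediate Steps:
v(q) = -5 + 2*q/(2 + q) (v(q) = ((2*q)/(2 + q) - 5)*1 = (2*q/(2 + q) - 5)*1 = (-5 + 2*q/(2 + q))*1 = -5 + 2*q/(2 + q))
N(n) = 6*n² (N(n) = (3*n)*(2*n) = 6*n²)
N(-9) - 2*v(-3)*8 = 6*(-9)² - 2*((-10 - 3*(-3))/(2 - 3))*8 = 6*81 - 2*((-10 + 9)/(-1))*8 = 486 - 2*(-1*(-1))*8 = 486 - 2*1*8 = 486 - 2*8 = 486 - 1*16 = 486 - 16 = 470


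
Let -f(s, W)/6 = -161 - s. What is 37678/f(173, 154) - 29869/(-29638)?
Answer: 21009965/1060617 ≈ 19.809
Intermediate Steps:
f(s, W) = 966 + 6*s (f(s, W) = -6*(-161 - s) = 966 + 6*s)
37678/f(173, 154) - 29869/(-29638) = 37678/(966 + 6*173) - 29869/(-29638) = 37678/(966 + 1038) - 29869*(-1/29638) = 37678/2004 + 4267/4234 = 37678*(1/2004) + 4267/4234 = 18839/1002 + 4267/4234 = 21009965/1060617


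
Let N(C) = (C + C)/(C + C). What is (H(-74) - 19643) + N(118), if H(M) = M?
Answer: -19716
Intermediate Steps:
N(C) = 1 (N(C) = (2*C)/((2*C)) = (2*C)*(1/(2*C)) = 1)
(H(-74) - 19643) + N(118) = (-74 - 19643) + 1 = -19717 + 1 = -19716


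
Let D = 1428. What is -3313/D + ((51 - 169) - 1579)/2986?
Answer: -6157967/2132004 ≈ -2.8883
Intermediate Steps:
-3313/D + ((51 - 169) - 1579)/2986 = -3313/1428 + ((51 - 169) - 1579)/2986 = -3313*1/1428 + (-118 - 1579)*(1/2986) = -3313/1428 - 1697*1/2986 = -3313/1428 - 1697/2986 = -6157967/2132004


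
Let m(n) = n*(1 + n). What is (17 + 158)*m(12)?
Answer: 27300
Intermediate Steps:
(17 + 158)*m(12) = (17 + 158)*(12*(1 + 12)) = 175*(12*13) = 175*156 = 27300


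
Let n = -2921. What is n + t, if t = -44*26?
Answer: -4065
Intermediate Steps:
t = -1144
n + t = -2921 - 1144 = -4065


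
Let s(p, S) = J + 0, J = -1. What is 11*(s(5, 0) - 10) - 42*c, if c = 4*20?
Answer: -3481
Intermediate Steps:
c = 80
s(p, S) = -1 (s(p, S) = -1 + 0 = -1)
11*(s(5, 0) - 10) - 42*c = 11*(-1 - 10) - 42*80 = 11*(-11) - 3360 = -121 - 3360 = -3481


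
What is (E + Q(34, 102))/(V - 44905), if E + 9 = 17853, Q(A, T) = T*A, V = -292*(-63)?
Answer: -21312/26509 ≈ -0.80395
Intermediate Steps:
V = 18396
Q(A, T) = A*T
E = 17844 (E = -9 + 17853 = 17844)
(E + Q(34, 102))/(V - 44905) = (17844 + 34*102)/(18396 - 44905) = (17844 + 3468)/(-26509) = 21312*(-1/26509) = -21312/26509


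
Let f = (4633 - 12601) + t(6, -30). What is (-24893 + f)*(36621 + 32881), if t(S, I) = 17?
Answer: -2282723688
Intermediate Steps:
f = -7951 (f = (4633 - 12601) + 17 = -7968 + 17 = -7951)
(-24893 + f)*(36621 + 32881) = (-24893 - 7951)*(36621 + 32881) = -32844*69502 = -2282723688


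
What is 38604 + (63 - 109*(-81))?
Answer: 47496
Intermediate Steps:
38604 + (63 - 109*(-81)) = 38604 + (63 + 8829) = 38604 + 8892 = 47496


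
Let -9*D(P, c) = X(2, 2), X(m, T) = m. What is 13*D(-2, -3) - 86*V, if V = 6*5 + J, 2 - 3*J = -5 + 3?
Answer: -24278/9 ≈ -2697.6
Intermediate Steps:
J = 4/3 (J = ⅔ - (-5 + 3)/3 = ⅔ - ⅓*(-2) = ⅔ + ⅔ = 4/3 ≈ 1.3333)
D(P, c) = -2/9 (D(P, c) = -⅑*2 = -2/9)
V = 94/3 (V = 6*5 + 4/3 = 30 + 4/3 = 94/3 ≈ 31.333)
13*D(-2, -3) - 86*V = 13*(-2/9) - 86*94/3 = -26/9 - 8084/3 = -24278/9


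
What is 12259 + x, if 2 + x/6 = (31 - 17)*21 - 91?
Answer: 13465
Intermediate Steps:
x = 1206 (x = -12 + 6*((31 - 17)*21 - 91) = -12 + 6*(14*21 - 91) = -12 + 6*(294 - 91) = -12 + 6*203 = -12 + 1218 = 1206)
12259 + x = 12259 + 1206 = 13465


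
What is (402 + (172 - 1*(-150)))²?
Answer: 524176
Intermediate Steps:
(402 + (172 - 1*(-150)))² = (402 + (172 + 150))² = (402 + 322)² = 724² = 524176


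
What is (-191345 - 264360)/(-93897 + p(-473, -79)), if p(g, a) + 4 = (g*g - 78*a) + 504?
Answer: -455705/136494 ≈ -3.3386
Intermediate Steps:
p(g, a) = 500 + g² - 78*a (p(g, a) = -4 + ((g*g - 78*a) + 504) = -4 + ((g² - 78*a) + 504) = -4 + (504 + g² - 78*a) = 500 + g² - 78*a)
(-191345 - 264360)/(-93897 + p(-473, -79)) = (-191345 - 264360)/(-93897 + (500 + (-473)² - 78*(-79))) = -455705/(-93897 + (500 + 223729 + 6162)) = -455705/(-93897 + 230391) = -455705/136494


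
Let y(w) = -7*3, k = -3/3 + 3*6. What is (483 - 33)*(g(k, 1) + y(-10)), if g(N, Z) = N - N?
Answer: -9450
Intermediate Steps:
k = 17 (k = -3*1/3 + 18 = -1 + 18 = 17)
y(w) = -21
g(N, Z) = 0
(483 - 33)*(g(k, 1) + y(-10)) = (483 - 33)*(0 - 21) = 450*(-21) = -9450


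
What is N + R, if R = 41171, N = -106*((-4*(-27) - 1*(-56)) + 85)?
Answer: 14777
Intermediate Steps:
N = -26394 (N = -106*((108 + 56) + 85) = -106*(164 + 85) = -106*249 = -26394)
N + R = -26394 + 41171 = 14777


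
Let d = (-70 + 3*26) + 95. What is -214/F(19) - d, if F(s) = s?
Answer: -2171/19 ≈ -114.26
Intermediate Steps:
d = 103 (d = (-70 + 78) + 95 = 8 + 95 = 103)
-214/F(19) - d = -214/19 - 1*103 = -214*1/19 - 103 = -214/19 - 103 = -2171/19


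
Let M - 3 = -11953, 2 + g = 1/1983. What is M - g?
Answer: -23692885/1983 ≈ -11948.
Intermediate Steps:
g = -3965/1983 (g = -2 + 1/1983 = -3965/1983 ≈ -1.9995)
M = -11950 (M = 3 - 11953 = -11950)
M - g = -11950 - 1*(-3965/1983) = -11950 + 3965/1983 = -23692885/1983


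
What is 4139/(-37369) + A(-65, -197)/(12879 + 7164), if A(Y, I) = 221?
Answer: -4394084/44058051 ≈ -0.099734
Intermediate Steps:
4139/(-37369) + A(-65, -197)/(12879 + 7164) = 4139/(-37369) + 221/(12879 + 7164) = 4139*(-1/37369) + 221/20043 = -4139/37369 + 221*(1/20043) = -4139/37369 + 13/1179 = -4394084/44058051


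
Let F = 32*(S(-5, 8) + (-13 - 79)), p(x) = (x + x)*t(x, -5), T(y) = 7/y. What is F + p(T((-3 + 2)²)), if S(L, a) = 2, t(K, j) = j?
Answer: -2950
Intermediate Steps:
p(x) = -10*x (p(x) = (x + x)*(-5) = (2*x)*(-5) = -10*x)
F = -2880 (F = 32*(2 + (-13 - 79)) = 32*(2 - 92) = 32*(-90) = -2880)
F + p(T((-3 + 2)²)) = -2880 - 70/((-3 + 2)²) = -2880 - 70/((-1)²) = -2880 - 70/1 = -2880 - 70 = -2950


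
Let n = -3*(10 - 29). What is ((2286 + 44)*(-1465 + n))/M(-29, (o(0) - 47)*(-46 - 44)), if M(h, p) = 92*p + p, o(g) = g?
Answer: -328064/39339 ≈ -8.3394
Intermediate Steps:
n = 57 (n = -3*(-19) = 57)
M(h, p) = 93*p
((2286 + 44)*(-1465 + n))/M(-29, (o(0) - 47)*(-46 - 44)) = ((2286 + 44)*(-1465 + 57))/((93*((0 - 47)*(-46 - 44)))) = (2330*(-1408))/((93*(-47*(-90)))) = -3280640/(93*4230) = -3280640/393390 = -3280640*1/393390 = -328064/39339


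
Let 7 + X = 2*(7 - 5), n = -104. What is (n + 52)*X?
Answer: 156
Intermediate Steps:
X = -3 (X = -7 + 2*(7 - 5) = -7 + 2*2 = -7 + 4 = -3)
(n + 52)*X = (-104 + 52)*(-3) = -52*(-3) = 156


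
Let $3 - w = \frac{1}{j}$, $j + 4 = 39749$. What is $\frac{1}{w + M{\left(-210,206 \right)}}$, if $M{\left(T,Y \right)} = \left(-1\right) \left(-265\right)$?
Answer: $\frac{39745}{10651659} \approx 0.0037313$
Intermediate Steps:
$j = 39745$ ($j = -4 + 39749 = 39745$)
$M{\left(T,Y \right)} = 265$
$w = \frac{119234}{39745}$ ($w = 3 - \frac{1}{39745} = \frac{119234}{39745} \approx 3.0$)
$\frac{1}{w + M{\left(-210,206 \right)}} = \frac{1}{\frac{119234}{39745} + 265} = \frac{1}{\frac{10651659}{39745}} = \frac{39745}{10651659}$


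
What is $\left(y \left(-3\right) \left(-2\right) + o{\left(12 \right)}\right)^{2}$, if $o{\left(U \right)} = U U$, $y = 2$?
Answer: $24336$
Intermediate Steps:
$o{\left(U \right)} = U^{2}$
$\left(y \left(-3\right) \left(-2\right) + o{\left(12 \right)}\right)^{2} = \left(2 \left(-3\right) \left(-2\right) + 12^{2}\right)^{2} = \left(\left(-6\right) \left(-2\right) + 144\right)^{2} = \left(12 + 144\right)^{2} = 156^{2} = 24336$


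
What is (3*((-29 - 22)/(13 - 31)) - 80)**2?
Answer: 20449/4 ≈ 5112.3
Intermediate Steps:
(3*((-29 - 22)/(13 - 31)) - 80)**2 = (3*(-51/(-18)) - 80)**2 = (3*(-51*(-1/18)) - 80)**2 = (3*(17/6) - 80)**2 = (17/2 - 80)**2 = (-143/2)**2 = 20449/4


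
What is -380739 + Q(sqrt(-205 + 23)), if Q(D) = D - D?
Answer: -380739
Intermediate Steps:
Q(D) = 0
-380739 + Q(sqrt(-205 + 23)) = -380739 + 0 = -380739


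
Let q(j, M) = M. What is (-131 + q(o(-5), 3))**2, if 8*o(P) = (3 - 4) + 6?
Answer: 16384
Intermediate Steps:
o(P) = 5/8 (o(P) = ((3 - 4) + 6)/8 = (-1 + 6)/8 = (1/8)*5 = 5/8)
(-131 + q(o(-5), 3))**2 = (-131 + 3)**2 = (-128)**2 = 16384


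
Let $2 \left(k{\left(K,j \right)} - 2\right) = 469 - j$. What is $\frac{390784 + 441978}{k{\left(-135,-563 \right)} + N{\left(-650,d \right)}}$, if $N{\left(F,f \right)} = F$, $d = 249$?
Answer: $- \frac{416381}{66} \approx -6308.8$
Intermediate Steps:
$k{\left(K,j \right)} = \frac{473}{2} - \frac{j}{2}$ ($k{\left(K,j \right)} = 2 + \frac{469 - j}{2} = 2 - \left(- \frac{469}{2} + \frac{j}{2}\right) = \frac{473}{2} - \frac{j}{2}$)
$\frac{390784 + 441978}{k{\left(-135,-563 \right)} + N{\left(-650,d \right)}} = \frac{390784 + 441978}{\left(\frac{473}{2} - - \frac{563}{2}\right) - 650} = \frac{832762}{\left(\frac{473}{2} + \frac{563}{2}\right) - 650} = \frac{832762}{518 - 650} = \frac{832762}{-132} = 832762 \left(- \frac{1}{132}\right) = - \frac{416381}{66}$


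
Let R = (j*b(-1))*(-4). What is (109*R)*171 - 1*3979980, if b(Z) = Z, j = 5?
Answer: -3607200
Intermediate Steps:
R = 20 (R = (5*(-1))*(-4) = -5*(-4) = 20)
(109*R)*171 - 1*3979980 = (109*20)*171 - 1*3979980 = 2180*171 - 3979980 = 372780 - 3979980 = -3607200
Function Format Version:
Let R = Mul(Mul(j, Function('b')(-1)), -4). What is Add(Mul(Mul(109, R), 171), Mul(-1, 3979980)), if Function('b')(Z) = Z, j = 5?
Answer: -3607200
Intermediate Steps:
R = 20 (R = Mul(Mul(5, -1), -4) = Mul(-5, -4) = 20)
Add(Mul(Mul(109, R), 171), Mul(-1, 3979980)) = Add(Mul(Mul(109, 20), 171), Mul(-1, 3979980)) = Add(Mul(2180, 171), -3979980) = Add(372780, -3979980) = -3607200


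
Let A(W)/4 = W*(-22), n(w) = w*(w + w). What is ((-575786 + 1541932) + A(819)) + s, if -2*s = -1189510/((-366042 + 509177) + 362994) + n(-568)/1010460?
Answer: 114312635686706491/127855777335 ≈ 8.9408e+5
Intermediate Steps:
n(w) = 2*w² (n(w) = w*(2*w) = 2*w²)
A(W) = -88*W (A(W) = 4*(W*(-22)) = 4*(-22*W) = -88*W)
s = 109421693701/127855777335 (s = -(-1189510/((-366042 + 509177) + 362994) + (2*(-568)²)/1010460)/2 = -(-1189510/(143135 + 362994) + (2*322624)*(1/1010460))/2 = -(-1189510/506129 + 645248*(1/1010460))/2 = -(-1189510*1/506129 + 161312/252615)/2 = -(-1189510/506129 + 161312/252615)/2 = -½*(-218843387402/127855777335) = 109421693701/127855777335 ≈ 0.85582)
((-575786 + 1541932) + A(819)) + s = ((-575786 + 1541932) - 88*819) + 109421693701/127855777335 = (966146 - 72072) + 109421693701/127855777335 = 894074 + 109421693701/127855777335 = 114312635686706491/127855777335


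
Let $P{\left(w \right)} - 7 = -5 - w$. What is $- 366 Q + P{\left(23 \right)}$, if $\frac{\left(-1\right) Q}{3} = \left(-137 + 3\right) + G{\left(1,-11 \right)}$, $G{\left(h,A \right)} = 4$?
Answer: $-142761$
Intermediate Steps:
$P{\left(w \right)} = 2 - w$ ($P{\left(w \right)} = 7 - \left(5 + w\right) = 2 - w$)
$Q = 390$ ($Q = - 3 \left(\left(-137 + 3\right) + 4\right) = - 3 \left(-134 + 4\right) = \left(-3\right) \left(-130\right) = 390$)
$- 366 Q + P{\left(23 \right)} = \left(-366\right) 390 + \left(2 - 23\right) = -142740 + \left(2 - 23\right) = -142740 - 21 = -142761$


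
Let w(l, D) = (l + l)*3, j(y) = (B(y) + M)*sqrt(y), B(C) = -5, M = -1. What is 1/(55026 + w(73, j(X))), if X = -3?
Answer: 1/55464 ≈ 1.8030e-5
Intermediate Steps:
j(y) = -6*sqrt(y) (j(y) = (-5 - 1)*sqrt(y) = -6*sqrt(y))
w(l, D) = 6*l (w(l, D) = (2*l)*3 = 6*l)
1/(55026 + w(73, j(X))) = 1/(55026 + 6*73) = 1/(55026 + 438) = 1/55464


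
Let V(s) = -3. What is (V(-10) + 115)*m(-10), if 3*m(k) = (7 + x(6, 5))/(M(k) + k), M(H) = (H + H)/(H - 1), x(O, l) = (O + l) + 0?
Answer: -1232/15 ≈ -82.133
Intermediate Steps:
x(O, l) = O + l
M(H) = 2*H/(-1 + H) (M(H) = (2*H)/(-1 + H) = 2*H/(-1 + H))
m(k) = 6/(k + 2*k/(-1 + k)) (m(k) = ((7 + (6 + 5))/(2*k/(-1 + k) + k))/3 = ((7 + 11)/(k + 2*k/(-1 + k)))/3 = (18/(k + 2*k/(-1 + k)))/3 = 6/(k + 2*k/(-1 + k)))
(V(-10) + 115)*m(-10) = (-3 + 115)*(6*(-1 - 10)/(-10*(1 - 10))) = 112*(6*(-⅒)*(-11)/(-9)) = 112*(6*(-⅒)*(-⅑)*(-11)) = 112*(-11/15) = -1232/15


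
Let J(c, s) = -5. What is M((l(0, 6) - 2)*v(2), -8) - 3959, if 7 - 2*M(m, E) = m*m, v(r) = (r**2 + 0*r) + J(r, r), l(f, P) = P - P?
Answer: -7915/2 ≈ -3957.5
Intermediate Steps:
l(f, P) = 0
v(r) = -5 + r**2 (v(r) = (r**2 + 0*r) - 5 = (r**2 + 0) - 5 = r**2 - 5 = -5 + r**2)
M(m, E) = 7/2 - m**2/2 (M(m, E) = 7/2 - m*m/2 = 7/2 - m**2/2)
M((l(0, 6) - 2)*v(2), -8) - 3959 = (7/2 - (0 - 2)**2*(-5 + 2**2)**2/2) - 3959 = (7/2 - 4*(-5 + 4)**2/2) - 3959 = (7/2 - (-2*(-1))**2/2) - 3959 = (7/2 - 1/2*2**2) - 3959 = (7/2 - 1/2*4) - 3959 = (7/2 - 2) - 3959 = 3/2 - 3959 = -7915/2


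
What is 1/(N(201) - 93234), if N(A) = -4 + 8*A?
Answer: -1/91630 ≈ -1.0913e-5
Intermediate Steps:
1/(N(201) - 93234) = 1/((-4 + 8*201) - 93234) = 1/((-4 + 1608) - 93234) = 1/(1604 - 93234) = 1/(-91630) = -1/91630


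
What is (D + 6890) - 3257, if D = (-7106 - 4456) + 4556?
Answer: -3373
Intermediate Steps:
D = -7006 (D = -11562 + 4556 = -7006)
(D + 6890) - 3257 = (-7006 + 6890) - 3257 = -116 - 3257 = -3373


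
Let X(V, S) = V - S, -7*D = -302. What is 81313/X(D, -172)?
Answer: 569191/1506 ≈ 377.95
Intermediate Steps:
D = 302/7 (D = -⅐*(-302) = 302/7 ≈ 43.143)
81313/X(D, -172) = 81313/(302/7 - 1*(-172)) = 81313/(302/7 + 172) = 81313/(1506/7) = 81313*(7/1506) = 569191/1506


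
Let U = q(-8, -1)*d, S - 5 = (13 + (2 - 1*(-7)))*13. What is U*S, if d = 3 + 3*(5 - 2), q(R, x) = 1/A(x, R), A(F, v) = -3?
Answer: -1164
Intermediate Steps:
q(R, x) = -⅓ (q(R, x) = 1/(-3) = -⅓)
d = 12 (d = 3 + 3*3 = 3 + 9 = 12)
S = 291 (S = 5 + (13 + (2 - 1*(-7)))*13 = 5 + (13 + (2 + 7))*13 = 5 + (13 + 9)*13 = 5 + 22*13 = 5 + 286 = 291)
U = -4 (U = -⅓*12 = -4)
U*S = -4*291 = -1164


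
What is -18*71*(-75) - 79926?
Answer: 15924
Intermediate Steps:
-18*71*(-75) - 79926 = -1278*(-75) - 79926 = 95850 - 79926 = 15924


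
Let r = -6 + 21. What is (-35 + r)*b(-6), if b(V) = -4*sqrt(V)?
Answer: 80*I*sqrt(6) ≈ 195.96*I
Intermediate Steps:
r = 15
(-35 + r)*b(-6) = (-35 + 15)*(-4*I*sqrt(6)) = -(-80)*I*sqrt(6) = 80*I*sqrt(6)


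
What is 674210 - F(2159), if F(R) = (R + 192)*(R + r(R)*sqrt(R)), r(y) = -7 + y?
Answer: -4401599 - 5059352*sqrt(2159) ≈ -2.3948e+8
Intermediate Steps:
F(R) = (192 + R)*(R + sqrt(R)*(-7 + R)) (F(R) = (R + 192)*(R + (-7 + R)*sqrt(R)) = (192 + R)*(R + sqrt(R)*(-7 + R)))
674210 - F(2159) = 674210 - (2159**2 + 192*2159 + 2159**(3/2)*(-7 + 2159) + 192*sqrt(2159)*(-7 + 2159)) = 674210 - (4661281 + 414528 + (2159*sqrt(2159))*2152 + 192*sqrt(2159)*2152) = 674210 - (4661281 + 414528 + 4646168*sqrt(2159) + 413184*sqrt(2159)) = 674210 - (5075809 + 5059352*sqrt(2159)) = 674210 + (-5075809 - 5059352*sqrt(2159)) = -4401599 - 5059352*sqrt(2159)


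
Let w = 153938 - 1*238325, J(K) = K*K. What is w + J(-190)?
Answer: -48287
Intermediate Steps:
J(K) = K**2
w = -84387 (w = 153938 - 238325 = -84387)
w + J(-190) = -84387 + (-190)**2 = -84387 + 36100 = -48287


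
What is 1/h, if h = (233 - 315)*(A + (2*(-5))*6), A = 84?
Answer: -1/1968 ≈ -0.00050813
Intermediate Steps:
h = -1968 (h = (233 - 315)*(84 + (2*(-5))*6) = -82*(84 - 10*6) = -82*(84 - 60) = -82*24 = -1968)
1/h = 1/(-1968) = -1/1968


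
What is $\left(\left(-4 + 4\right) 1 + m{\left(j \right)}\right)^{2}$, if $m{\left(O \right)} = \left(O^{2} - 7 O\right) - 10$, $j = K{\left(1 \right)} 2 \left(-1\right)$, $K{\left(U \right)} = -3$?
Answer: $256$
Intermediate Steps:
$j = 6$ ($j = \left(-3\right) 2 \left(-1\right) = \left(-6\right) \left(-1\right) = 6$)
$m{\left(O \right)} = -10 + O^{2} - 7 O$
$\left(\left(-4 + 4\right) 1 + m{\left(j \right)}\right)^{2} = \left(\left(-4 + 4\right) 1 - \left(52 - 36\right)\right)^{2} = \left(0 \cdot 1 - 16\right)^{2} = \left(0 - 16\right)^{2} = \left(-16\right)^{2} = 256$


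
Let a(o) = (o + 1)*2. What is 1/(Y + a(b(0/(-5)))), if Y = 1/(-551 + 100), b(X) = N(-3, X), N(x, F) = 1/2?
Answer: 451/1352 ≈ 0.33358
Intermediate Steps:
N(x, F) = ½
b(X) = ½
Y = -1/451 (Y = 1/(-451) = -1/451 ≈ -0.0022173)
a(o) = 2 + 2*o (a(o) = (1 + o)*2 = 2 + 2*o)
1/(Y + a(b(0/(-5)))) = 1/(-1/451 + (2 + 2*(½))) = 1/(-1/451 + (2 + 1)) = 1/(-1/451 + 3) = 1/(1352/451) = 451/1352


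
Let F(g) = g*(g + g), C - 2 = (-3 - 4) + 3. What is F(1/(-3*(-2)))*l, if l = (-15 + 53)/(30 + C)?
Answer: 19/252 ≈ 0.075397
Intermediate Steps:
C = -2 (C = 2 + ((-3 - 4) + 3) = 2 + (-7 + 3) = 2 - 4 = -2)
F(g) = 2*g² (F(g) = g*(2*g) = 2*g²)
l = 19/14 (l = (-15 + 53)/(30 - 2) = 38/28 = 38*(1/28) = 19/14 ≈ 1.3571)
F(1/(-3*(-2)))*l = (2*(1/(-3*(-2)))²)*(19/14) = (2*(1/6)²)*(19/14) = (2*(⅙)²)*(19/14) = (2*(1/36))*(19/14) = (1/18)*(19/14) = 19/252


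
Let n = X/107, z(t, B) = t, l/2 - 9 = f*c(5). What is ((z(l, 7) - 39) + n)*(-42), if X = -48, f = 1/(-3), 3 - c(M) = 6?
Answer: 87402/107 ≈ 816.84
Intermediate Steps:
c(M) = -3 (c(M) = 3 - 1*6 = 3 - 6 = -3)
f = -⅓ ≈ -0.33333
l = 20 (l = 18 + 2*(-⅓*(-3)) = 18 + 2*1 = 18 + 2 = 20)
n = -48/107 ≈ -0.44860
((z(l, 7) - 39) + n)*(-42) = ((20 - 39) - 48/107)*(-42) = (-19 - 48/107)*(-42) = -2081/107*(-42) = 87402/107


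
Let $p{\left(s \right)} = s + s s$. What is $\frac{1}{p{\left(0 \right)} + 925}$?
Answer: $\frac{1}{925} \approx 0.0010811$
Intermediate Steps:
$p{\left(s \right)} = s + s^{2}$
$\frac{1}{p{\left(0 \right)} + 925} = \frac{1}{0 \left(1 + 0\right) + 925} = \frac{1}{0 \cdot 1 + 925} = \frac{1}{0 + 925} = \frac{1}{925}$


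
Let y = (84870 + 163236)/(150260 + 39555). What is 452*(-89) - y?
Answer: -7636125926/189815 ≈ -40229.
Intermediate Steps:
y = 248106/189815 ≈ 1.3071
452*(-89) - y = 452*(-89) - 1*248106/189815 = -40228 - 248106/189815 = -7636125926/189815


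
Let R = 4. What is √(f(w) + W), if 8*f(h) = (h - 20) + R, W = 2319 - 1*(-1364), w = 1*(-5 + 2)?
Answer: √58890/4 ≈ 60.668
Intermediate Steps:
w = -3 (w = 1*(-3) = -3)
W = 3683 (W = 2319 + 1364 = 3683)
f(h) = -2 + h/8 (f(h) = ((h - 20) + 4)/8 = ((-20 + h) + 4)/8 = (-16 + h)/8 = -2 + h/8)
√(f(w) + W) = √((-2 + (⅛)*(-3)) + 3683) = √((-2 - 3/8) + 3683) = √(-19/8 + 3683) = √(29445/8) = √58890/4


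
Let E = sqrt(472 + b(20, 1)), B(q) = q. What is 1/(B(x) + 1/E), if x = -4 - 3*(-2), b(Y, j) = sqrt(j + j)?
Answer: 1/(2 + 1/sqrt(472 + sqrt(2))) ≈ 0.48877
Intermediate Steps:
b(Y, j) = sqrt(2)*sqrt(j) (b(Y, j) = sqrt(2*j) = sqrt(2)*sqrt(j))
x = 2 (x = -4 + 6 = 2)
E = sqrt(472 + sqrt(2)) (E = sqrt(472 + sqrt(2)*sqrt(1)) = sqrt(472 + sqrt(2)*1) = sqrt(472 + sqrt(2)) ≈ 21.758)
1/(B(x) + 1/E) = 1/(2 + 1/(sqrt(472 + sqrt(2)))) = 1/(2 + 1/sqrt(472 + sqrt(2)))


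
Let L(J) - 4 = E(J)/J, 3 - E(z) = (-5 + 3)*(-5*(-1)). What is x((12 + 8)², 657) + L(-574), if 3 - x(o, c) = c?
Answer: -373113/574 ≈ -650.02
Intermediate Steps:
E(z) = 13 (E(z) = 3 - (-5 + 3)*(-5*(-1)) = 3 - (-2)*5 = 3 - 1*(-10) = 3 + 10 = 13)
x(o, c) = 3 - c
L(J) = 4 + 13/J
x((12 + 8)², 657) + L(-574) = (3 - 1*657) + (4 + 13/(-574)) = (3 - 657) + (4 + 13*(-1/574)) = -654 + (4 - 13/574) = -654 + 2283/574 = -373113/574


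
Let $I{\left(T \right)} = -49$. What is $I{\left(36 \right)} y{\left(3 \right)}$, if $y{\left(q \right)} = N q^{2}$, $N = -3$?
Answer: $1323$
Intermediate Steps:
$y{\left(q \right)} = - 3 q^{2}$
$I{\left(36 \right)} y{\left(3 \right)} = - 49 \left(- 3 \cdot 3^{2}\right) = - 49 \left(\left(-3\right) 9\right) = \left(-49\right) \left(-27\right) = 1323$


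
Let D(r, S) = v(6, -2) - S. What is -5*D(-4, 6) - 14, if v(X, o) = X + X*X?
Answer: -194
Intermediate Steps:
v(X, o) = X + X**2
D(r, S) = 42 - S (D(r, S) = 6*(1 + 6) - S = 6*7 - S = 42 - S)
-5*D(-4, 6) - 14 = -5*(42 - 1*6) - 14 = -5*(42 - 6) - 14 = -5*36 - 14 = -180 - 14 = -194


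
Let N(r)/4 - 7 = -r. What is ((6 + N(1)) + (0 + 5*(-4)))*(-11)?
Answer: -110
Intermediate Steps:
N(r) = 28 - 4*r (N(r) = 28 + 4*(-r) = 28 - 4*r)
((6 + N(1)) + (0 + 5*(-4)))*(-11) = ((6 + (28 - 4*1)) + (0 + 5*(-4)))*(-11) = ((6 + (28 - 4)) + (0 - 20))*(-11) = ((6 + 24) - 20)*(-11) = (30 - 20)*(-11) = 10*(-11) = -110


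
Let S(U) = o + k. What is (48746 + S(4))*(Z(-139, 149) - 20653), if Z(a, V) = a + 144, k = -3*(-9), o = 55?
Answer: -1008200544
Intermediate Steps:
k = 27
Z(a, V) = 144 + a
S(U) = 82 (S(U) = 55 + 27 = 82)
(48746 + S(4))*(Z(-139, 149) - 20653) = (48746 + 82)*((144 - 139) - 20653) = 48828*(5 - 20653) = 48828*(-20648) = -1008200544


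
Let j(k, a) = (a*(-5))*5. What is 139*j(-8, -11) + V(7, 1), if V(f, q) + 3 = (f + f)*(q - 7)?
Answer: 38138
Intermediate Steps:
V(f, q) = -3 + 2*f*(-7 + q) (V(f, q) = -3 + (f + f)*(q - 7) = -3 + (2*f)*(-7 + q) = -3 + 2*f*(-7 + q))
j(k, a) = -25*a (j(k, a) = -5*a*5 = -25*a)
139*j(-8, -11) + V(7, 1) = 139*(-25*(-11)) + (-3 - 14*7 + 2*7*1) = 139*275 + (-3 - 98 + 14) = 38225 - 87 = 38138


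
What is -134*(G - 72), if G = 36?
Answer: 4824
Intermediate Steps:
-134*(G - 72) = -134*(36 - 72) = -134*(-36) = 4824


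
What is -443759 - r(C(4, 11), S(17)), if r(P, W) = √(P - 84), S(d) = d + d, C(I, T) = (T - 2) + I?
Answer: -443759 - I*√71 ≈ -4.4376e+5 - 8.4261*I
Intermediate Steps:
C(I, T) = -2 + I + T (C(I, T) = (-2 + T) + I = -2 + I + T)
S(d) = 2*d
r(P, W) = √(-84 + P)
-443759 - r(C(4, 11), S(17)) = -443759 - √(-84 + (-2 + 4 + 11)) = -443759 - √(-84 + 13) = -443759 - √(-71) = -443759 - I*√71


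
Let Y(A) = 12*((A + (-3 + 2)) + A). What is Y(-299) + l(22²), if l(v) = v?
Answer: -6704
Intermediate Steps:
Y(A) = -12 + 24*A (Y(A) = 12*((A - 1) + A) = 12*((-1 + A) + A) = 12*(-1 + 2*A) = -12 + 24*A)
Y(-299) + l(22²) = (-12 + 24*(-299)) + 22² = (-12 - 7176) + 484 = -7188 + 484 = -6704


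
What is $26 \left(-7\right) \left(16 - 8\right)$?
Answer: $-1456$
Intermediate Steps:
$26 \left(-7\right) \left(16 - 8\right) = - 182 \left(16 - 8\right) = \left(-182\right) 8 = -1456$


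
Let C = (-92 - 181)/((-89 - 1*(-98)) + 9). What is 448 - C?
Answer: 2779/6 ≈ 463.17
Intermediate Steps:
C = -91/6 (C = -273/((-89 + 98) + 9) = -273/(9 + 9) = -273/18 = -273*1/18 = -91/6 ≈ -15.167)
448 - C = 448 - 1*(-91/6) = 448 + 91/6 = 2779/6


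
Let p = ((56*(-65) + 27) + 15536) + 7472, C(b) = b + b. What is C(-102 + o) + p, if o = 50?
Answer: 19291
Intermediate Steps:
C(b) = 2*b
p = 19395 (p = ((-3640 + 27) + 15536) + 7472 = (-3613 + 15536) + 7472 = 11923 + 7472 = 19395)
C(-102 + o) + p = 2*(-102 + 50) + 19395 = 2*(-52) + 19395 = -104 + 19395 = 19291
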